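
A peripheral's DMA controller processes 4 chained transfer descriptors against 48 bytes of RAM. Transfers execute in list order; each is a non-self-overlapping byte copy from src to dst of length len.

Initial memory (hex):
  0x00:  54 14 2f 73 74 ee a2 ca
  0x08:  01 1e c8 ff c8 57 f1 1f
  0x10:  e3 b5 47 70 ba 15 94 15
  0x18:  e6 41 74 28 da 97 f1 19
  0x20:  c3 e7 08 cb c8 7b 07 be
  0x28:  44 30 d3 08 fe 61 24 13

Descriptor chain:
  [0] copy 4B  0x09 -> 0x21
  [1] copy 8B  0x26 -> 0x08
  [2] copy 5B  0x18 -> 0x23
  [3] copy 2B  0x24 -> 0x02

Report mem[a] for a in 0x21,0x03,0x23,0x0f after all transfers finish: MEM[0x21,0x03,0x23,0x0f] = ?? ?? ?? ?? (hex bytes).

MEM[0x21,0x03,0x23,0x0f] = 1e 74 e6 61

D0: mem[0x21..0x24] <- [1e c8 ff c8]
D1: mem[0x08..0x0f] <- [07 be 44 30 d3 08 fe 61]
D2: mem[0x23..0x27] <- [e6 41 74 28 da]
D3: mem[0x02..0x03] <- [41 74]
query mem[0x21]=0x1e, mem[0x03]=0x74, mem[0x23]=0xe6, mem[0x0f]=0x61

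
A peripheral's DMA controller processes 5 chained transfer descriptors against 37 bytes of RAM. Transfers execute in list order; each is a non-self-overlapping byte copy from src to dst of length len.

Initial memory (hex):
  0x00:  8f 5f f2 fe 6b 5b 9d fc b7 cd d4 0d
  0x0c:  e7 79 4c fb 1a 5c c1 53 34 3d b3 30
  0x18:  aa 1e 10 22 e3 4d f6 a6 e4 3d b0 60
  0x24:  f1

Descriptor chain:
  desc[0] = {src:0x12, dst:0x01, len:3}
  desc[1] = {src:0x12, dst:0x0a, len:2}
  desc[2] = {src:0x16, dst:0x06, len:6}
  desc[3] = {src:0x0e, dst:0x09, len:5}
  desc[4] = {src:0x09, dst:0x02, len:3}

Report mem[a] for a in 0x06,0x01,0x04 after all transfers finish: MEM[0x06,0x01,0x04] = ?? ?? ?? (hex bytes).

MEM[0x06,0x01,0x04] = b3 c1 1a

#0 dst[0x01+3] := {0xc1,0x53,0x34}
#1 dst[0x0a+2] := {0xc1,0x53}
#2 dst[0x06+6] := {0xb3,0x30,0xaa,0x1e,0x10,0x22}
#3 dst[0x09+5] := {0x4c,0xfb,0x1a,0x5c,0xc1}
#4 dst[0x02+3] := {0x4c,0xfb,0x1a}
query mem[0x06]=0xb3, mem[0x01]=0xc1, mem[0x04]=0x1a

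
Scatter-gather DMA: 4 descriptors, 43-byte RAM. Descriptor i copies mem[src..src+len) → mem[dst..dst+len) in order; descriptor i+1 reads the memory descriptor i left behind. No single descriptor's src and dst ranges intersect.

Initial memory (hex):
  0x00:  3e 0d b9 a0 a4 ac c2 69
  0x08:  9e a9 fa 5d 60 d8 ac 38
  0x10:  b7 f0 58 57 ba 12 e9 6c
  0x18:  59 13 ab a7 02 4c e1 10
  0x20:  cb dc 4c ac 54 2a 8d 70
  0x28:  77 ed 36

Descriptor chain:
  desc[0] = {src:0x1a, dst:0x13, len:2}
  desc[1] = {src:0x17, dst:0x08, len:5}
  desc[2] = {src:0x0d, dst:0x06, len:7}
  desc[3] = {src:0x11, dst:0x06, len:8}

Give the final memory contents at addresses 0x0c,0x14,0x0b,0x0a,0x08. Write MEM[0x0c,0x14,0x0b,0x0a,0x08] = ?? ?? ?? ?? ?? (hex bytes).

#0 dst[0x13+2] := {0xab,0xa7}
#1 dst[0x08+5] := {0x6c,0x59,0x13,0xab,0xa7}
#2 dst[0x06+7] := {0xd8,0xac,0x38,0xb7,0xf0,0x58,0xab}
#3 dst[0x06+8] := {0xf0,0x58,0xab,0xa7,0x12,0xe9,0x6c,0x59}
query mem[0x0c]=0x6c, mem[0x14]=0xa7, mem[0x0b]=0xe9, mem[0x0a]=0x12, mem[0x08]=0xab

MEM[0x0c,0x14,0x0b,0x0a,0x08] = 6c a7 e9 12 ab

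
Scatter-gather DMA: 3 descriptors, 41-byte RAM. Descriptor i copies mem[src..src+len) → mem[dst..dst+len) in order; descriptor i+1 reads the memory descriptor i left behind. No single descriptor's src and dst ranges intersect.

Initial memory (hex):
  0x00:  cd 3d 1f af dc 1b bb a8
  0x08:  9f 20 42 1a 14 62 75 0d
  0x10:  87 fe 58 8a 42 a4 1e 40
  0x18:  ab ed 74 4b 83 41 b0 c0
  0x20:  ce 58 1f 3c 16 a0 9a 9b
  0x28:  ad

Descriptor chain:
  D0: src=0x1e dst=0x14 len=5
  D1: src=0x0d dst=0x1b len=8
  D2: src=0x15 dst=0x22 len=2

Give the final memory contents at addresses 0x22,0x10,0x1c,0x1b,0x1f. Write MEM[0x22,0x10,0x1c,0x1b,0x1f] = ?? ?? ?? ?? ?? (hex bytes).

MEM[0x22,0x10,0x1c,0x1b,0x1f] = c0 87 75 62 fe

[0] 0x1e->0x14 len=5 : b0 c0 ce 58 1f
[1] 0x0d->0x1b len=8 : 62 75 0d 87 fe 58 8a b0
[2] 0x15->0x22 len=2 : c0 ce
query mem[0x22]=0xc0, mem[0x10]=0x87, mem[0x1c]=0x75, mem[0x1b]=0x62, mem[0x1f]=0xfe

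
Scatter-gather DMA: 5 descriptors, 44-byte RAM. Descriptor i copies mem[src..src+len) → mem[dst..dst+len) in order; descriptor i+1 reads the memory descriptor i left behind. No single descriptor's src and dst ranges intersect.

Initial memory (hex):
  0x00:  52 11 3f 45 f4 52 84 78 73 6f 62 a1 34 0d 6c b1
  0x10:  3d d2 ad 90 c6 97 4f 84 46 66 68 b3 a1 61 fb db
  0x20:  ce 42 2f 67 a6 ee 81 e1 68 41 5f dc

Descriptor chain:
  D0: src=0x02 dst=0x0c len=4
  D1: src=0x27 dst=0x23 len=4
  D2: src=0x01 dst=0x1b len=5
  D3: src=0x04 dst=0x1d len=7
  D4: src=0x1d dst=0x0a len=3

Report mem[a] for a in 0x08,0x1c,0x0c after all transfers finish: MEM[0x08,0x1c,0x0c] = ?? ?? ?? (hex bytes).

MEM[0x08,0x1c,0x0c] = 73 3f 84

#0 dst[0x0c+4] := {0x3f,0x45,0xf4,0x52}
#1 dst[0x23+4] := {0xe1,0x68,0x41,0x5f}
#2 dst[0x1b+5] := {0x11,0x3f,0x45,0xf4,0x52}
#3 dst[0x1d+7] := {0xf4,0x52,0x84,0x78,0x73,0x6f,0x62}
#4 dst[0x0a+3] := {0xf4,0x52,0x84}
query mem[0x08]=0x73, mem[0x1c]=0x3f, mem[0x0c]=0x84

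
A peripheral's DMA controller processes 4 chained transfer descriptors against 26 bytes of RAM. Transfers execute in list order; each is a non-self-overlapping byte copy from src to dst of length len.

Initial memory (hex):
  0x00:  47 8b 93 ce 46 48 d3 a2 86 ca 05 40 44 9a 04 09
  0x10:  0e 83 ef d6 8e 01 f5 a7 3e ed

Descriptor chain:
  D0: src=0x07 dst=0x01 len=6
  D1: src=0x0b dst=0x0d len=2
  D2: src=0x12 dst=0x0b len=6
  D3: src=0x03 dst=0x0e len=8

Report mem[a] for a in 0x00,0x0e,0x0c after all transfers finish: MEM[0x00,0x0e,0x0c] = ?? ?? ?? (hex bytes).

MEM[0x00,0x0e,0x0c] = 47 ca d6

#0 dst[0x01+6] := {0xa2,0x86,0xca,0x05,0x40,0x44}
#1 dst[0x0d+2] := {0x40,0x44}
#2 dst[0x0b+6] := {0xef,0xd6,0x8e,0x01,0xf5,0xa7}
#3 dst[0x0e+8] := {0xca,0x05,0x40,0x44,0xa2,0x86,0xca,0x05}
query mem[0x00]=0x47, mem[0x0e]=0xca, mem[0x0c]=0xd6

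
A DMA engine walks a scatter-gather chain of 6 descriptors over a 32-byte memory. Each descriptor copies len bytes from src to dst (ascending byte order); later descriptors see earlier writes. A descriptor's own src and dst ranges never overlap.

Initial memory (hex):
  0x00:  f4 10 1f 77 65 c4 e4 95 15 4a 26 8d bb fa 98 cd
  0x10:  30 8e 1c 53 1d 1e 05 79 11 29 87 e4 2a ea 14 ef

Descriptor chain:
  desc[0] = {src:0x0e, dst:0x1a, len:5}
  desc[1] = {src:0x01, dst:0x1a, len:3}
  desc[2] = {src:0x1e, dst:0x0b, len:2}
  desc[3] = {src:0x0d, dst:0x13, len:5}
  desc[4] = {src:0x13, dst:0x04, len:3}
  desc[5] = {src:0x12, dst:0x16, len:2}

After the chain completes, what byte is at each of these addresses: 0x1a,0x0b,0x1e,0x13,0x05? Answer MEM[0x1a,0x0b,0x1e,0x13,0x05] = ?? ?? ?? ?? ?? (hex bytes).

MEM[0x1a,0x0b,0x1e,0x13,0x05] = 10 1c 1c fa 98

[0] 0x0e->0x1a len=5 : 98 cd 30 8e 1c
[1] 0x01->0x1a len=3 : 10 1f 77
[2] 0x1e->0x0b len=2 : 1c ef
[3] 0x0d->0x13 len=5 : fa 98 cd 30 8e
[4] 0x13->0x04 len=3 : fa 98 cd
[5] 0x12->0x16 len=2 : 1c fa
query mem[0x1a]=0x10, mem[0x0b]=0x1c, mem[0x1e]=0x1c, mem[0x13]=0xfa, mem[0x05]=0x98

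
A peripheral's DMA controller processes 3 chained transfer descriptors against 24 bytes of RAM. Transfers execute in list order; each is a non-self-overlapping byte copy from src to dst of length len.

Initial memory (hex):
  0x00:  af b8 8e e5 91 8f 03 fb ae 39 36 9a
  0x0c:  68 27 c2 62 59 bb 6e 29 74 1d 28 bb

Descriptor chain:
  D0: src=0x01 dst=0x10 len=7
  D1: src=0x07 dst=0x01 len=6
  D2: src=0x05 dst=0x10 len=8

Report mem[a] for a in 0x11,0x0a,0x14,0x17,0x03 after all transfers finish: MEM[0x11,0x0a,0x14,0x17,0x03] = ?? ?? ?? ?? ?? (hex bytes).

MEM[0x11,0x0a,0x14,0x17,0x03] = 68 36 39 68 39

#0 dst[0x10+7] := {0xb8,0x8e,0xe5,0x91,0x8f,0x03,0xfb}
#1 dst[0x01+6] := {0xfb,0xae,0x39,0x36,0x9a,0x68}
#2 dst[0x10+8] := {0x9a,0x68,0xfb,0xae,0x39,0x36,0x9a,0x68}
query mem[0x11]=0x68, mem[0x0a]=0x36, mem[0x14]=0x39, mem[0x17]=0x68, mem[0x03]=0x39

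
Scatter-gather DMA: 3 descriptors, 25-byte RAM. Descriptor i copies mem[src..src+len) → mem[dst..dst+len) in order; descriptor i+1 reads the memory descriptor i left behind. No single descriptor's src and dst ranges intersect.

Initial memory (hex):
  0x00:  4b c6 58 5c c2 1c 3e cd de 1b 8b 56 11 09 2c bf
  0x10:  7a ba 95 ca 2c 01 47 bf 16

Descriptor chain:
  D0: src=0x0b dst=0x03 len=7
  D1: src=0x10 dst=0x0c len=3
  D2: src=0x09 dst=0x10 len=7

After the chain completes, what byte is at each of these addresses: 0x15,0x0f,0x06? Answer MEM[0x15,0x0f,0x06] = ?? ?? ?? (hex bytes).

MEM[0x15,0x0f,0x06] = 95 bf 2c

  after D0: wrote 7B at 0x03 = 5611092cbf7aba
  after D1: wrote 3B at 0x0c = 7aba95
  after D2: wrote 7B at 0x10 = ba8b567aba95bf
query mem[0x15]=0x95, mem[0x0f]=0xbf, mem[0x06]=0x2c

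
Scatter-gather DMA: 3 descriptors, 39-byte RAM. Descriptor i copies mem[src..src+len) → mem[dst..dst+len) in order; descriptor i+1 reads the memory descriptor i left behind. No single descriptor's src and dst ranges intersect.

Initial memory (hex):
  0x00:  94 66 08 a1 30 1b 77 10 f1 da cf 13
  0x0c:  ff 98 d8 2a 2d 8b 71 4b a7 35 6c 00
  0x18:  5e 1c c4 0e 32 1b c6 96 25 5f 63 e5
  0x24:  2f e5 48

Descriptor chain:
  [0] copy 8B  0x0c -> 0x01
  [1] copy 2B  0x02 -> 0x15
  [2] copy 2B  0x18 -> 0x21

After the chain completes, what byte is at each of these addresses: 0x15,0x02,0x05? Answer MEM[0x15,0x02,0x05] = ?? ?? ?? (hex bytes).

#0 dst[0x01+8] := {0xff,0x98,0xd8,0x2a,0x2d,0x8b,0x71,0x4b}
#1 dst[0x15+2] := {0x98,0xd8}
#2 dst[0x21+2] := {0x5e,0x1c}
query mem[0x15]=0x98, mem[0x02]=0x98, mem[0x05]=0x2d

MEM[0x15,0x02,0x05] = 98 98 2d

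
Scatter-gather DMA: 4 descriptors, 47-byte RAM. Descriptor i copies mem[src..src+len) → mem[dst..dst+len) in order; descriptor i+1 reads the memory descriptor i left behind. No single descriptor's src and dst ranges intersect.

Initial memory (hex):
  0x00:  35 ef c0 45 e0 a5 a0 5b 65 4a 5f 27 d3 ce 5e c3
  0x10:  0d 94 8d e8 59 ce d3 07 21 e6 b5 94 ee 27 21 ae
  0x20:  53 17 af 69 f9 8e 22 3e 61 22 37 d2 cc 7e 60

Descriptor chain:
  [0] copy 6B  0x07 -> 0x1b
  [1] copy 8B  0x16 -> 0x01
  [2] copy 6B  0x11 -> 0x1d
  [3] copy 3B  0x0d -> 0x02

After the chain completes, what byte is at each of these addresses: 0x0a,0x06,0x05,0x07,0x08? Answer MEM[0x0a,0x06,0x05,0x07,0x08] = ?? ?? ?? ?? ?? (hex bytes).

MEM[0x0a,0x06,0x05,0x07,0x08] = 5f 5b b5 65 4a

[0] 0x07->0x1b len=6 : 5b 65 4a 5f 27 d3
[1] 0x16->0x01 len=8 : d3 07 21 e6 b5 5b 65 4a
[2] 0x11->0x1d len=6 : 94 8d e8 59 ce d3
[3] 0x0d->0x02 len=3 : ce 5e c3
query mem[0x0a]=0x5f, mem[0x06]=0x5b, mem[0x05]=0xb5, mem[0x07]=0x65, mem[0x08]=0x4a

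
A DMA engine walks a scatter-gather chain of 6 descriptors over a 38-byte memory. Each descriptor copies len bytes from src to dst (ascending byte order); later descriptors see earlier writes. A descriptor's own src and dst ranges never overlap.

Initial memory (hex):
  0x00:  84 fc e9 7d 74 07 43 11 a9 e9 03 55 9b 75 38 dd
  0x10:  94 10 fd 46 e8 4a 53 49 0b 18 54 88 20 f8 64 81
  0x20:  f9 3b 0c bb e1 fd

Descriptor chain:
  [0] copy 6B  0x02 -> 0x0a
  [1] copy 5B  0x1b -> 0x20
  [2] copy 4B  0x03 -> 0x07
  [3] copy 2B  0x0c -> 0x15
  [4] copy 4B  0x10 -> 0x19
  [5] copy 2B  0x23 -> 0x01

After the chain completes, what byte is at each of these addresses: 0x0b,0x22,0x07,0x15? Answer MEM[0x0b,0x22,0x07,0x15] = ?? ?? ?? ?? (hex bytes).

[0] 0x02->0x0a len=6 : e9 7d 74 07 43 11
[1] 0x1b->0x20 len=5 : 88 20 f8 64 81
[2] 0x03->0x07 len=4 : 7d 74 07 43
[3] 0x0c->0x15 len=2 : 74 07
[4] 0x10->0x19 len=4 : 94 10 fd 46
[5] 0x23->0x01 len=2 : 64 81
query mem[0x0b]=0x7d, mem[0x22]=0xf8, mem[0x07]=0x7d, mem[0x15]=0x74

MEM[0x0b,0x22,0x07,0x15] = 7d f8 7d 74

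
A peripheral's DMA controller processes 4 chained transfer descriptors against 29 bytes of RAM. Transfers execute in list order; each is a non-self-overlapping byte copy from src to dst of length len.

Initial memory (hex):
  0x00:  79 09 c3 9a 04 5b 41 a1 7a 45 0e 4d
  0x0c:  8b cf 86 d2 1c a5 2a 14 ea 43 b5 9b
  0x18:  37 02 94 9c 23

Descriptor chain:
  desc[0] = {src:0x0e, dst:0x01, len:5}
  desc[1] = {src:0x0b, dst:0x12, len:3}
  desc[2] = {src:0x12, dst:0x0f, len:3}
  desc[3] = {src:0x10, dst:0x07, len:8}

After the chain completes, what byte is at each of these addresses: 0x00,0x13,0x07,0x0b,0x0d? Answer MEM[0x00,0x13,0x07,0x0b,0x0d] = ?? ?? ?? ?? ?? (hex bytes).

#0 dst[0x01+5] := {0x86,0xd2,0x1c,0xa5,0x2a}
#1 dst[0x12+3] := {0x4d,0x8b,0xcf}
#2 dst[0x0f+3] := {0x4d,0x8b,0xcf}
#3 dst[0x07+8] := {0x8b,0xcf,0x4d,0x8b,0xcf,0x43,0xb5,0x9b}
query mem[0x00]=0x79, mem[0x13]=0x8b, mem[0x07]=0x8b, mem[0x0b]=0xcf, mem[0x0d]=0xb5

MEM[0x00,0x13,0x07,0x0b,0x0d] = 79 8b 8b cf b5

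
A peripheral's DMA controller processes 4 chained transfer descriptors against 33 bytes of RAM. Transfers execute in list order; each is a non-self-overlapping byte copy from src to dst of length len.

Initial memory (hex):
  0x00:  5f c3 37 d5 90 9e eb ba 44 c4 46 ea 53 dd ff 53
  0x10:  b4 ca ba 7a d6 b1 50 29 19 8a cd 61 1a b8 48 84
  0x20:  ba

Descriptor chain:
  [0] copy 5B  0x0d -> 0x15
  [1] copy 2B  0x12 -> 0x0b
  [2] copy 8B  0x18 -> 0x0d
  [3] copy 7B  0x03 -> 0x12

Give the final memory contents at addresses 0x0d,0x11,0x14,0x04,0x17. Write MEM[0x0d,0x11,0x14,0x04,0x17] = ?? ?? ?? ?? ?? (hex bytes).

#0 dst[0x15+5] := {0xdd,0xff,0x53,0xb4,0xca}
#1 dst[0x0b+2] := {0xba,0x7a}
#2 dst[0x0d+8] := {0xb4,0xca,0xcd,0x61,0x1a,0xb8,0x48,0x84}
#3 dst[0x12+7] := {0xd5,0x90,0x9e,0xeb,0xba,0x44,0xc4}
query mem[0x0d]=0xb4, mem[0x11]=0x1a, mem[0x14]=0x9e, mem[0x04]=0x90, mem[0x17]=0x44

MEM[0x0d,0x11,0x14,0x04,0x17] = b4 1a 9e 90 44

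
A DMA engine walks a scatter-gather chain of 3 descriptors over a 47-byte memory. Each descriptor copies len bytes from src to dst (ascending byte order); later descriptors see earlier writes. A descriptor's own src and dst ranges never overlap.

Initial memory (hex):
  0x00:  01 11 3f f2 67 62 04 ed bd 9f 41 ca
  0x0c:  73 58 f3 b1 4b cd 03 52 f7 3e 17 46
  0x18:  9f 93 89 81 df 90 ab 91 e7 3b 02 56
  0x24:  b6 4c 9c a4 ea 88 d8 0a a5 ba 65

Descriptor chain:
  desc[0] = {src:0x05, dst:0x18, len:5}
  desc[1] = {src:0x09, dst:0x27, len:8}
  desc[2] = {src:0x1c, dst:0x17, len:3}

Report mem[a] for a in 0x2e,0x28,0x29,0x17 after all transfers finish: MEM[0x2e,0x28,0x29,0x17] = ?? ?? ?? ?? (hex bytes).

D0: mem[0x18..0x1c] <- [62 04 ed bd 9f]
D1: mem[0x27..0x2e] <- [9f 41 ca 73 58 f3 b1 4b]
D2: mem[0x17..0x19] <- [9f 90 ab]
query mem[0x2e]=0x4b, mem[0x28]=0x41, mem[0x29]=0xca, mem[0x17]=0x9f

MEM[0x2e,0x28,0x29,0x17] = 4b 41 ca 9f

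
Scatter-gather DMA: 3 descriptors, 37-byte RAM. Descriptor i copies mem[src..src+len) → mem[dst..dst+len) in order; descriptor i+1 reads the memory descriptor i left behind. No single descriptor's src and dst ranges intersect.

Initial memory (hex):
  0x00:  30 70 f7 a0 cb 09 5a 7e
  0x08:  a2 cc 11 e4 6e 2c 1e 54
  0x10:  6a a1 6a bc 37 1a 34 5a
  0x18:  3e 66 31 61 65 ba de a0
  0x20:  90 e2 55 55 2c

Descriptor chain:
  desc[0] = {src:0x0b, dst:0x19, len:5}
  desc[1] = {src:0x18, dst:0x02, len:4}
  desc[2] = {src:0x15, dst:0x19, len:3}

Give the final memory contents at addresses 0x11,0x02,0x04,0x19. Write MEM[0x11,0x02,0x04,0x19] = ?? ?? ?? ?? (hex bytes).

MEM[0x11,0x02,0x04,0x19] = a1 3e 6e 1a

[0] 0x0b->0x19 len=5 : e4 6e 2c 1e 54
[1] 0x18->0x02 len=4 : 3e e4 6e 2c
[2] 0x15->0x19 len=3 : 1a 34 5a
query mem[0x11]=0xa1, mem[0x02]=0x3e, mem[0x04]=0x6e, mem[0x19]=0x1a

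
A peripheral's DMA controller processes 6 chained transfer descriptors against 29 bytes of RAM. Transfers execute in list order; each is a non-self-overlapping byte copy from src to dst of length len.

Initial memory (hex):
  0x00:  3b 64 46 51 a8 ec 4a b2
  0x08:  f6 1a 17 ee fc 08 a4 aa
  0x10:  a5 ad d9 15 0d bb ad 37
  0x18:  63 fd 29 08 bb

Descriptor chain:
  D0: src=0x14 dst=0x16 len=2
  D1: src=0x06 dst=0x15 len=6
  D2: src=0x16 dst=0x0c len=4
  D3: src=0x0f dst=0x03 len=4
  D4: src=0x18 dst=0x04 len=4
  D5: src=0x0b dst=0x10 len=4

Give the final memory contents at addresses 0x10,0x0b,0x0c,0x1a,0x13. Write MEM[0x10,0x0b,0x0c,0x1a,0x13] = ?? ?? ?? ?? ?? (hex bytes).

#0 dst[0x16+2] := {0x0d,0xbb}
#1 dst[0x15+6] := {0x4a,0xb2,0xf6,0x1a,0x17,0xee}
#2 dst[0x0c+4] := {0xb2,0xf6,0x1a,0x17}
#3 dst[0x03+4] := {0x17,0xa5,0xad,0xd9}
#4 dst[0x04+4] := {0x1a,0x17,0xee,0x08}
#5 dst[0x10+4] := {0xee,0xb2,0xf6,0x1a}
query mem[0x10]=0xee, mem[0x0b]=0xee, mem[0x0c]=0xb2, mem[0x1a]=0xee, mem[0x13]=0x1a

MEM[0x10,0x0b,0x0c,0x1a,0x13] = ee ee b2 ee 1a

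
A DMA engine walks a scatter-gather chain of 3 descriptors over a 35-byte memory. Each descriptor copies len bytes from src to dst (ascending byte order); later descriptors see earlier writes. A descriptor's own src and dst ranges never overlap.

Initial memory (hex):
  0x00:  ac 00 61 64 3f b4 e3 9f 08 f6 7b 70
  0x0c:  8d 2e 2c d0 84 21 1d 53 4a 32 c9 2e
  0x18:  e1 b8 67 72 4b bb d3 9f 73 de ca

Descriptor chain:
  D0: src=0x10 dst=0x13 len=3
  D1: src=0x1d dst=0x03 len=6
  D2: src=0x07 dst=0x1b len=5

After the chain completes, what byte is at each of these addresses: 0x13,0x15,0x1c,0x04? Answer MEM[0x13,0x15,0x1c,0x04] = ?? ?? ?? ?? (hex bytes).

[0] 0x10->0x13 len=3 : 84 21 1d
[1] 0x1d->0x03 len=6 : bb d3 9f 73 de ca
[2] 0x07->0x1b len=5 : de ca f6 7b 70
query mem[0x13]=0x84, mem[0x15]=0x1d, mem[0x1c]=0xca, mem[0x04]=0xd3

MEM[0x13,0x15,0x1c,0x04] = 84 1d ca d3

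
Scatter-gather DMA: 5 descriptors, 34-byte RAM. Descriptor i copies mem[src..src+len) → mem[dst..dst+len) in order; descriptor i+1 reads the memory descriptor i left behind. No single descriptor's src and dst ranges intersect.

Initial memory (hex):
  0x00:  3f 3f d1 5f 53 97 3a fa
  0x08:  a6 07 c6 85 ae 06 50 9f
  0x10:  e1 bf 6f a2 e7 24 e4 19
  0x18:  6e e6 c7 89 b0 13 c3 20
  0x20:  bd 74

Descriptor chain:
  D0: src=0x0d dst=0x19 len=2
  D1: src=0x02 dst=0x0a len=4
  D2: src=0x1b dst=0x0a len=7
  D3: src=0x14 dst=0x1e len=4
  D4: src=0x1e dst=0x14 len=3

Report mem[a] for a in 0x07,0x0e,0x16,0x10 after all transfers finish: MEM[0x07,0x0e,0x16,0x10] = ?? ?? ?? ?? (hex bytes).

  after D0: wrote 2B at 0x19 = 0650
  after D1: wrote 4B at 0x0a = d15f5397
  after D2: wrote 7B at 0x0a = 89b013c320bd74
  after D3: wrote 4B at 0x1e = e724e419
  after D4: wrote 3B at 0x14 = e724e4
query mem[0x07]=0xfa, mem[0x0e]=0x20, mem[0x16]=0xe4, mem[0x10]=0x74

MEM[0x07,0x0e,0x16,0x10] = fa 20 e4 74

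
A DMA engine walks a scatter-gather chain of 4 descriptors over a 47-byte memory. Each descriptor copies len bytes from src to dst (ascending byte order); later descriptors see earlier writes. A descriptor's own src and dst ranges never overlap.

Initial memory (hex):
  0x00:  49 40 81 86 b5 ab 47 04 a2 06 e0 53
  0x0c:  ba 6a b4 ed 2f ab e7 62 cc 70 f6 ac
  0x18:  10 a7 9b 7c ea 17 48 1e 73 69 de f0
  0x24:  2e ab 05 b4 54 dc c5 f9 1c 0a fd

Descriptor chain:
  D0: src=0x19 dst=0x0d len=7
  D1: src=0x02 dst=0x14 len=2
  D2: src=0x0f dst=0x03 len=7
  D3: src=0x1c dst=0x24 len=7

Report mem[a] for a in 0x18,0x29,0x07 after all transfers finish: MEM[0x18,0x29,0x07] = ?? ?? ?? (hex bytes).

MEM[0x18,0x29,0x07] = 10 69 1e

[0] 0x19->0x0d len=7 : a7 9b 7c ea 17 48 1e
[1] 0x02->0x14 len=2 : 81 86
[2] 0x0f->0x03 len=7 : 7c ea 17 48 1e 81 86
[3] 0x1c->0x24 len=7 : ea 17 48 1e 73 69 de
query mem[0x18]=0x10, mem[0x29]=0x69, mem[0x07]=0x1e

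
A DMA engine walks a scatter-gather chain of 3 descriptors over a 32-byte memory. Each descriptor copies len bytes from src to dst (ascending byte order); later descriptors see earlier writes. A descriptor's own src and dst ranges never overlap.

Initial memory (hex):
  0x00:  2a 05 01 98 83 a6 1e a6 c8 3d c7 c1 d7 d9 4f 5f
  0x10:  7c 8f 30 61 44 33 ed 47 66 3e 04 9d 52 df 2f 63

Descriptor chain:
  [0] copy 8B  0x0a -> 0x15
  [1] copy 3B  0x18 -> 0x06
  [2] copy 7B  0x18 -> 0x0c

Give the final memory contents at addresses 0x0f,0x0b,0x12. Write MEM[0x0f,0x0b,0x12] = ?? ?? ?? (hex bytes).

  after D0: wrote 8B at 0x15 = c7c1d7d94f5f7c8f
  after D1: wrote 3B at 0x06 = d94f5f
  after D2: wrote 7B at 0x0c = d94f5f7c8fdf2f
query mem[0x0f]=0x7c, mem[0x0b]=0xc1, mem[0x12]=0x2f

MEM[0x0f,0x0b,0x12] = 7c c1 2f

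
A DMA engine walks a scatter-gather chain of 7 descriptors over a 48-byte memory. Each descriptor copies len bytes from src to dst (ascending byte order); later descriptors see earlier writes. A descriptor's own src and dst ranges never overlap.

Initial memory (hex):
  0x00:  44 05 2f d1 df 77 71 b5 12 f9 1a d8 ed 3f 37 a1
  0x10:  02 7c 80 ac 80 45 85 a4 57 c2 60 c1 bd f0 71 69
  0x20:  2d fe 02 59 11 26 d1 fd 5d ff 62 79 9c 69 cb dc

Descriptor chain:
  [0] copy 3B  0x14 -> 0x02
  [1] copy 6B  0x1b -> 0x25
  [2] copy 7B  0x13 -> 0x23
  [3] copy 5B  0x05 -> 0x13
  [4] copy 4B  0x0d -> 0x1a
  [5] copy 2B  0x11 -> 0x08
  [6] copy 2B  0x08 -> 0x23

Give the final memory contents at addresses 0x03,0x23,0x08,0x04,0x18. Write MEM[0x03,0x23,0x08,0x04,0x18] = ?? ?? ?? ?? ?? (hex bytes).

MEM[0x03,0x23,0x08,0x04,0x18] = 45 7c 7c 85 57

#0 dst[0x02+3] := {0x80,0x45,0x85}
#1 dst[0x25+6] := {0xc1,0xbd,0xf0,0x71,0x69,0x2d}
#2 dst[0x23+7] := {0xac,0x80,0x45,0x85,0xa4,0x57,0xc2}
#3 dst[0x13+5] := {0x77,0x71,0xb5,0x12,0xf9}
#4 dst[0x1a+4] := {0x3f,0x37,0xa1,0x02}
#5 dst[0x08+2] := {0x7c,0x80}
#6 dst[0x23+2] := {0x7c,0x80}
query mem[0x03]=0x45, mem[0x23]=0x7c, mem[0x08]=0x7c, mem[0x04]=0x85, mem[0x18]=0x57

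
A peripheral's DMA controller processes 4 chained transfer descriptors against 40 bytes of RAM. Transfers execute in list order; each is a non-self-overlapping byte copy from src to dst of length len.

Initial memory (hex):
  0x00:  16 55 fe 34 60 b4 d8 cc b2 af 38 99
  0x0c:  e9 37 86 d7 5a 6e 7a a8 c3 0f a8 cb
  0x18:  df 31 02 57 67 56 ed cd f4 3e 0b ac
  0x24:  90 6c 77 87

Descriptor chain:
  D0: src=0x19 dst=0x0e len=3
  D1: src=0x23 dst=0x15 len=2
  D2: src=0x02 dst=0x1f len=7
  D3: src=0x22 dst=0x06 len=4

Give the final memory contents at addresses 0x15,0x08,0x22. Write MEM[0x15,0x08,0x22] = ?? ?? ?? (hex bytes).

#0 dst[0x0e+3] := {0x31,0x02,0x57}
#1 dst[0x15+2] := {0xac,0x90}
#2 dst[0x1f+7] := {0xfe,0x34,0x60,0xb4,0xd8,0xcc,0xb2}
#3 dst[0x06+4] := {0xb4,0xd8,0xcc,0xb2}
query mem[0x15]=0xac, mem[0x08]=0xcc, mem[0x22]=0xb4

MEM[0x15,0x08,0x22] = ac cc b4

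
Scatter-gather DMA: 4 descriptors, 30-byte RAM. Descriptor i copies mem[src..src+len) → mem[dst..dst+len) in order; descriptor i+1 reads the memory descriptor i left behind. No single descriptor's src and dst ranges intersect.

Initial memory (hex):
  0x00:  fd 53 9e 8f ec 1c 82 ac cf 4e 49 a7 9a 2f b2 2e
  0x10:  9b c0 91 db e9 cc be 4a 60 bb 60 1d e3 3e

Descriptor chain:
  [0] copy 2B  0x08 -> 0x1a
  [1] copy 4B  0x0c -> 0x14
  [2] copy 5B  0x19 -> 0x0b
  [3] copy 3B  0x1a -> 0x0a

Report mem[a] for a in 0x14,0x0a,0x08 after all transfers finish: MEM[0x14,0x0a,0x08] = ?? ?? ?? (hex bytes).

MEM[0x14,0x0a,0x08] = 9a cf cf

D0: mem[0x1a..0x1b] <- [cf 4e]
D1: mem[0x14..0x17] <- [9a 2f b2 2e]
D2: mem[0x0b..0x0f] <- [bb cf 4e e3 3e]
D3: mem[0x0a..0x0c] <- [cf 4e e3]
query mem[0x14]=0x9a, mem[0x0a]=0xcf, mem[0x08]=0xcf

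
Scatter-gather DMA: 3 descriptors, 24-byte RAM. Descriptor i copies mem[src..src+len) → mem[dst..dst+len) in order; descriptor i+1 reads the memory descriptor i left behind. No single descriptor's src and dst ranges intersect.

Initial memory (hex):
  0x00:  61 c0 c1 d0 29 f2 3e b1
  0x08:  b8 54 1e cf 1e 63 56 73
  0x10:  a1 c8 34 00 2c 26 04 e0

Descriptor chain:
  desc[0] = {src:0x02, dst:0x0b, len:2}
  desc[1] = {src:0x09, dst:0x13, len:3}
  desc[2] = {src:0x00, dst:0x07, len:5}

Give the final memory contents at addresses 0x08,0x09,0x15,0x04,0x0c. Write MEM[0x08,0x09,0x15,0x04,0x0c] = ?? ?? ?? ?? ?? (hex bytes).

  after D0: wrote 2B at 0x0b = c1d0
  after D1: wrote 3B at 0x13 = 541ec1
  after D2: wrote 5B at 0x07 = 61c0c1d029
query mem[0x08]=0xc0, mem[0x09]=0xc1, mem[0x15]=0xc1, mem[0x04]=0x29, mem[0x0c]=0xd0

MEM[0x08,0x09,0x15,0x04,0x0c] = c0 c1 c1 29 d0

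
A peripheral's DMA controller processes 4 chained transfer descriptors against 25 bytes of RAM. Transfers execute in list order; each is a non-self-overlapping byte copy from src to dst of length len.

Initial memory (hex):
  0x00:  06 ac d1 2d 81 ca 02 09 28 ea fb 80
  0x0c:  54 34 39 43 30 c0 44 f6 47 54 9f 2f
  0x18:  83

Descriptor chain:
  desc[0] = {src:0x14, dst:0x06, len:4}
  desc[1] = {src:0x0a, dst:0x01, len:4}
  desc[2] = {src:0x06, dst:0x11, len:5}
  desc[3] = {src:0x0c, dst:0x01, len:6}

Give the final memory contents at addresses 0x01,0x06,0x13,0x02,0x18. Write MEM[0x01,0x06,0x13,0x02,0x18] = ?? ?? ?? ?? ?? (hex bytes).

#0 dst[0x06+4] := {0x47,0x54,0x9f,0x2f}
#1 dst[0x01+4] := {0xfb,0x80,0x54,0x34}
#2 dst[0x11+5] := {0x47,0x54,0x9f,0x2f,0xfb}
#3 dst[0x01+6] := {0x54,0x34,0x39,0x43,0x30,0x47}
query mem[0x01]=0x54, mem[0x06]=0x47, mem[0x13]=0x9f, mem[0x02]=0x34, mem[0x18]=0x83

MEM[0x01,0x06,0x13,0x02,0x18] = 54 47 9f 34 83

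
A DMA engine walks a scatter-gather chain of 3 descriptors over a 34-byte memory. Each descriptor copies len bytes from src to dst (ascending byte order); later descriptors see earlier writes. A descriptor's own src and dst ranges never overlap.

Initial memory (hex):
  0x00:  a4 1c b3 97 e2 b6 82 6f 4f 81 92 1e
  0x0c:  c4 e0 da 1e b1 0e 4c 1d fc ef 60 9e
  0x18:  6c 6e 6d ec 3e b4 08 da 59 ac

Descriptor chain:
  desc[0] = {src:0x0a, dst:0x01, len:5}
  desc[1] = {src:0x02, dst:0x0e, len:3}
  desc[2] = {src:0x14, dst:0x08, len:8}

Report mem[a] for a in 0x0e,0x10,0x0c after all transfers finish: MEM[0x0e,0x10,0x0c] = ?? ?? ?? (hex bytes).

MEM[0x0e,0x10,0x0c] = 6d e0 6c

  after D0: wrote 5B at 0x01 = 921ec4e0da
  after D1: wrote 3B at 0x0e = 1ec4e0
  after D2: wrote 8B at 0x08 = fcef609e6c6e6dec
query mem[0x0e]=0x6d, mem[0x10]=0xe0, mem[0x0c]=0x6c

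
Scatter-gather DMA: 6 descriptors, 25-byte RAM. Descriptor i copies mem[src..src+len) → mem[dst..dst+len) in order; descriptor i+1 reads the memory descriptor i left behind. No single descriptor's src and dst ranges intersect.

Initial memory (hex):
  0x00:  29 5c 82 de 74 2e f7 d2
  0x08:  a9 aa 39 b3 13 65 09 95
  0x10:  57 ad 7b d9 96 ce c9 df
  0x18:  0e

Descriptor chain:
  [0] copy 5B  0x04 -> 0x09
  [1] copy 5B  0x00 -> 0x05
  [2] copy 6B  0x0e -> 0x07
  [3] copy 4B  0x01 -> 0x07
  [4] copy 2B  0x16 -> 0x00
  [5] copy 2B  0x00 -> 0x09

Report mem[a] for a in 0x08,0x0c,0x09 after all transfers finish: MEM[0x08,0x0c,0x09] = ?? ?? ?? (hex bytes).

MEM[0x08,0x0c,0x09] = 82 d9 c9

  after D0: wrote 5B at 0x09 = 742ef7d2a9
  after D1: wrote 5B at 0x05 = 295c82de74
  after D2: wrote 6B at 0x07 = 099557ad7bd9
  after D3: wrote 4B at 0x07 = 5c82de74
  after D4: wrote 2B at 0x00 = c9df
  after D5: wrote 2B at 0x09 = c9df
query mem[0x08]=0x82, mem[0x0c]=0xd9, mem[0x09]=0xc9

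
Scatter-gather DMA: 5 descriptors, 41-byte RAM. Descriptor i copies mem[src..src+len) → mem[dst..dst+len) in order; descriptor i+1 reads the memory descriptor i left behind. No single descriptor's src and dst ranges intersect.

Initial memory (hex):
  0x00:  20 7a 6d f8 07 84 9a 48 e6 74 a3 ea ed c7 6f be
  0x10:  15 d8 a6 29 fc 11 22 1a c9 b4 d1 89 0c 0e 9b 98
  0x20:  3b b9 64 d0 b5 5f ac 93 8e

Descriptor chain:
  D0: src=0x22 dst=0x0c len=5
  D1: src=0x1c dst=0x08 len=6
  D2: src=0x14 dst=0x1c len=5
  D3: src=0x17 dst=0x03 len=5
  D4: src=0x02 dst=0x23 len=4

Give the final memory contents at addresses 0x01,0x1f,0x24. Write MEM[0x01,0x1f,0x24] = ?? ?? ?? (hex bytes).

MEM[0x01,0x1f,0x24] = 7a 1a 1a

#0 dst[0x0c+5] := {0x64,0xd0,0xb5,0x5f,0xac}
#1 dst[0x08+6] := {0x0c,0x0e,0x9b,0x98,0x3b,0xb9}
#2 dst[0x1c+5] := {0xfc,0x11,0x22,0x1a,0xc9}
#3 dst[0x03+5] := {0x1a,0xc9,0xb4,0xd1,0x89}
#4 dst[0x23+4] := {0x6d,0x1a,0xc9,0xb4}
query mem[0x01]=0x7a, mem[0x1f]=0x1a, mem[0x24]=0x1a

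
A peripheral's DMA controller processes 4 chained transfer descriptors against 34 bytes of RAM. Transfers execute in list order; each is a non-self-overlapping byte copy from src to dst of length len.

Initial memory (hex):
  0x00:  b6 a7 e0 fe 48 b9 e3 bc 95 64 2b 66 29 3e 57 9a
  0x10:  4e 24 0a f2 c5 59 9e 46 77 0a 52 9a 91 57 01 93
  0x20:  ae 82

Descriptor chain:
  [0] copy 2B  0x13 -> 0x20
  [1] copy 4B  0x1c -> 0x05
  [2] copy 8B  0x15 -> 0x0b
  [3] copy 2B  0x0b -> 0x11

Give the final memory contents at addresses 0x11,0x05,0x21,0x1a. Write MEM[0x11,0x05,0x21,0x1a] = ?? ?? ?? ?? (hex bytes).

MEM[0x11,0x05,0x21,0x1a] = 59 91 c5 52

#0 dst[0x20+2] := {0xf2,0xc5}
#1 dst[0x05+4] := {0x91,0x57,0x01,0x93}
#2 dst[0x0b+8] := {0x59,0x9e,0x46,0x77,0x0a,0x52,0x9a,0x91}
#3 dst[0x11+2] := {0x59,0x9e}
query mem[0x11]=0x59, mem[0x05]=0x91, mem[0x21]=0xc5, mem[0x1a]=0x52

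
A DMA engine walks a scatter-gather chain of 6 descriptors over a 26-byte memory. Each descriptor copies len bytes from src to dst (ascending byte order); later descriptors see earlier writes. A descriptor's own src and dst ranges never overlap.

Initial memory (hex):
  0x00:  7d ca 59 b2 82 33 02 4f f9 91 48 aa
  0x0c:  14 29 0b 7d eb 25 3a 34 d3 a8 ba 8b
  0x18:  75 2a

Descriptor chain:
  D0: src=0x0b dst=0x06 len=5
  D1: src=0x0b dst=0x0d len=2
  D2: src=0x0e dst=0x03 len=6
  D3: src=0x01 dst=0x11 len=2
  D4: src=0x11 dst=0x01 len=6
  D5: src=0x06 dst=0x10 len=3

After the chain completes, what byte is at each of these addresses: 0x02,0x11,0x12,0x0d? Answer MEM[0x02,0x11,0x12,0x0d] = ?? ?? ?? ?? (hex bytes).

MEM[0x02,0x11,0x12,0x0d] = 59 3a 34 aa

  after D0: wrote 5B at 0x06 = aa14290b7d
  after D1: wrote 2B at 0x0d = aa14
  after D2: wrote 6B at 0x03 = 147deb253a34
  after D3: wrote 2B at 0x11 = ca59
  after D4: wrote 6B at 0x01 = ca5934d3a8ba
  after D5: wrote 3B at 0x10 = ba3a34
query mem[0x02]=0x59, mem[0x11]=0x3a, mem[0x12]=0x34, mem[0x0d]=0xaa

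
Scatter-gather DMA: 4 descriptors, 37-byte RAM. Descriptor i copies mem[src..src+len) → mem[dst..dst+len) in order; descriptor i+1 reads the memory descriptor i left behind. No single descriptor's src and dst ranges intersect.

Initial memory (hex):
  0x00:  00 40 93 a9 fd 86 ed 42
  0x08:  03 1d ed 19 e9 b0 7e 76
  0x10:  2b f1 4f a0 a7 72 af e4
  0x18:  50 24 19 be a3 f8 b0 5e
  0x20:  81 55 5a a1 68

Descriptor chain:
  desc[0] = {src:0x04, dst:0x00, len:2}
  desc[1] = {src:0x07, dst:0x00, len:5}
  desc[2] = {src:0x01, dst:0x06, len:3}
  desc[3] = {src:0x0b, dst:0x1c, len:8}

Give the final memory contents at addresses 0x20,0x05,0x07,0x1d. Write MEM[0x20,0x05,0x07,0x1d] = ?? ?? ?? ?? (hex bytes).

MEM[0x20,0x05,0x07,0x1d] = 76 86 1d e9

D0: mem[0x00..0x01] <- [fd 86]
D1: mem[0x00..0x04] <- [42 03 1d ed 19]
D2: mem[0x06..0x08] <- [03 1d ed]
D3: mem[0x1c..0x23] <- [19 e9 b0 7e 76 2b f1 4f]
query mem[0x20]=0x76, mem[0x05]=0x86, mem[0x07]=0x1d, mem[0x1d]=0xe9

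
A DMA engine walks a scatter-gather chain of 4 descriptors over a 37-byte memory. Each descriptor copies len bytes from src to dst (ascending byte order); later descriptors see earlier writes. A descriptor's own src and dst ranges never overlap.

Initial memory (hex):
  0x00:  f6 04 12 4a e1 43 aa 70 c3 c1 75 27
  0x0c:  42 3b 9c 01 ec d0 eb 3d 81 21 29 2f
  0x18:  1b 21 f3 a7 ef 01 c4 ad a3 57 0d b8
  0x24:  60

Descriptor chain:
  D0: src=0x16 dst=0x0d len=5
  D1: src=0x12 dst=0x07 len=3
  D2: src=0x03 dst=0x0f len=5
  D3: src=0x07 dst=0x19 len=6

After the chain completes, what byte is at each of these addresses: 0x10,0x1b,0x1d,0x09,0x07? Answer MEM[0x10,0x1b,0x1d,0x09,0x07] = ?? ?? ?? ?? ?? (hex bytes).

MEM[0x10,0x1b,0x1d,0x09,0x07] = e1 81 27 81 eb

#0 dst[0x0d+5] := {0x29,0x2f,0x1b,0x21,0xf3}
#1 dst[0x07+3] := {0xeb,0x3d,0x81}
#2 dst[0x0f+5] := {0x4a,0xe1,0x43,0xaa,0xeb}
#3 dst[0x19+6] := {0xeb,0x3d,0x81,0x75,0x27,0x42}
query mem[0x10]=0xe1, mem[0x1b]=0x81, mem[0x1d]=0x27, mem[0x09]=0x81, mem[0x07]=0xeb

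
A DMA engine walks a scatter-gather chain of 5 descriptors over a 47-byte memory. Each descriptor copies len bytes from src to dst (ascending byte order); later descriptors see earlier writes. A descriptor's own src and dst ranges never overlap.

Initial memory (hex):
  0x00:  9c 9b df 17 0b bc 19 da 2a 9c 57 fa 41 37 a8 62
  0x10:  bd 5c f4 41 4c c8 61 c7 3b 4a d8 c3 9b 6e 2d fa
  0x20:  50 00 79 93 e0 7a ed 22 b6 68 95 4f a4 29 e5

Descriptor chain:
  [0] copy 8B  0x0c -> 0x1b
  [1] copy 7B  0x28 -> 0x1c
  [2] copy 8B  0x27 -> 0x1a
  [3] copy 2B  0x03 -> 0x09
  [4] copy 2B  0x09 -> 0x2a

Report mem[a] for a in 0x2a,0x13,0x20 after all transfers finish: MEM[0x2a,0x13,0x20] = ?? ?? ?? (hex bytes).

[0] 0x0c->0x1b len=8 : 41 37 a8 62 bd 5c f4 41
[1] 0x28->0x1c len=7 : b6 68 95 4f a4 29 e5
[2] 0x27->0x1a len=8 : 22 b6 68 95 4f a4 29 e5
[3] 0x03->0x09 len=2 : 17 0b
[4] 0x09->0x2a len=2 : 17 0b
query mem[0x2a]=0x17, mem[0x13]=0x41, mem[0x20]=0x29

MEM[0x2a,0x13,0x20] = 17 41 29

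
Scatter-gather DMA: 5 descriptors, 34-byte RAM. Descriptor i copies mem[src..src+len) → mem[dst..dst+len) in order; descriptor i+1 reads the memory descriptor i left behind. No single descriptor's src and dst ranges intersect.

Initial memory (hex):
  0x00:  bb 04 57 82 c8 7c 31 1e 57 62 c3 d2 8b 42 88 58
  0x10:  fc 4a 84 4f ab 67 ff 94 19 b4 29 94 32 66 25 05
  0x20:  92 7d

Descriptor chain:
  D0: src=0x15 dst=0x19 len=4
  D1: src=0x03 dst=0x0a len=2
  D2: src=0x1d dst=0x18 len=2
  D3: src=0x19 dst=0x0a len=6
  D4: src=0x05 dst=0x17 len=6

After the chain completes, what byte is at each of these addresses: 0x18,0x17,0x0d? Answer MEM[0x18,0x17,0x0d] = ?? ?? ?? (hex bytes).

MEM[0x18,0x17,0x0d] = 31 7c 19

D0: mem[0x19..0x1c] <- [67 ff 94 19]
D1: mem[0x0a..0x0b] <- [82 c8]
D2: mem[0x18..0x19] <- [66 25]
D3: mem[0x0a..0x0f] <- [25 ff 94 19 66 25]
D4: mem[0x17..0x1c] <- [7c 31 1e 57 62 25]
query mem[0x18]=0x31, mem[0x17]=0x7c, mem[0x0d]=0x19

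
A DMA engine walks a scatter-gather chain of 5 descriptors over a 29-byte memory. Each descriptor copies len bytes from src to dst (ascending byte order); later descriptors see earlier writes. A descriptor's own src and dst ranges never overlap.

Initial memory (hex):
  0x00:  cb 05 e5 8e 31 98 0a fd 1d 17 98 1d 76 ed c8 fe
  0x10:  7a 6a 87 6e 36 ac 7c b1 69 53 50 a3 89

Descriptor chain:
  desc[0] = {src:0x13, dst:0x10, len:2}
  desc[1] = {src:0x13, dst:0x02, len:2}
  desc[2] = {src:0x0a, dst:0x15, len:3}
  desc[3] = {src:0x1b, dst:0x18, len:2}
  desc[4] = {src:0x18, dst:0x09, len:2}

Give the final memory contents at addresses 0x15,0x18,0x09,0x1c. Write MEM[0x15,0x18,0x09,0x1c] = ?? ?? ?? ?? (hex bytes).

MEM[0x15,0x18,0x09,0x1c] = 98 a3 a3 89

#0 dst[0x10+2] := {0x6e,0x36}
#1 dst[0x02+2] := {0x6e,0x36}
#2 dst[0x15+3] := {0x98,0x1d,0x76}
#3 dst[0x18+2] := {0xa3,0x89}
#4 dst[0x09+2] := {0xa3,0x89}
query mem[0x15]=0x98, mem[0x18]=0xa3, mem[0x09]=0xa3, mem[0x1c]=0x89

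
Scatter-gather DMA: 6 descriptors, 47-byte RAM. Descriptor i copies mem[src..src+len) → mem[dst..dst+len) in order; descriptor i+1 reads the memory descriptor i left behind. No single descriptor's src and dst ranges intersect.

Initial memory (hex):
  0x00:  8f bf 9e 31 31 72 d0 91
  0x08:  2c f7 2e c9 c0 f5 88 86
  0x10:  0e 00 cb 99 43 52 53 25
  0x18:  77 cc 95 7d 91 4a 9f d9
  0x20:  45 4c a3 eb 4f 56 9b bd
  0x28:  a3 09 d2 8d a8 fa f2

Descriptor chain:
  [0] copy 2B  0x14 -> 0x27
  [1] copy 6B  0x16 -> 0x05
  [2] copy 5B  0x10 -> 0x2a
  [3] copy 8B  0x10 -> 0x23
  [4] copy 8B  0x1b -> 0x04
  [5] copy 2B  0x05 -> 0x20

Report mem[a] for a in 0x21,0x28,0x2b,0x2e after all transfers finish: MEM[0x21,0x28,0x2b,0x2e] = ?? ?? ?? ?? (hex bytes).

[0] 0x14->0x27 len=2 : 43 52
[1] 0x16->0x05 len=6 : 53 25 77 cc 95 7d
[2] 0x10->0x2a len=5 : 0e 00 cb 99 43
[3] 0x10->0x23 len=8 : 0e 00 cb 99 43 52 53 25
[4] 0x1b->0x04 len=8 : 7d 91 4a 9f d9 45 4c a3
[5] 0x05->0x20 len=2 : 91 4a
query mem[0x21]=0x4a, mem[0x28]=0x52, mem[0x2b]=0x00, mem[0x2e]=0x43

MEM[0x21,0x28,0x2b,0x2e] = 4a 52 00 43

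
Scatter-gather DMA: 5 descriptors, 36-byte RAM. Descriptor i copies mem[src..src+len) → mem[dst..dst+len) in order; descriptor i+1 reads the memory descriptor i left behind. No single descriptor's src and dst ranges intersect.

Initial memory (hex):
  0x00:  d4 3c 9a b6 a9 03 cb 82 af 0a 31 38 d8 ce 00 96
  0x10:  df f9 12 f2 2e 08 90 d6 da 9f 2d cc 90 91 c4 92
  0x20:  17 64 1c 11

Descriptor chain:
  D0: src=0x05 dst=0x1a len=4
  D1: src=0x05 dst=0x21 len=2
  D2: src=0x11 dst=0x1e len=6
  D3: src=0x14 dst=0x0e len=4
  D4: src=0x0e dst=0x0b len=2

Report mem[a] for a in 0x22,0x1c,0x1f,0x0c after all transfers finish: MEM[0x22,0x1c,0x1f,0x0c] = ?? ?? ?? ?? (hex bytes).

MEM[0x22,0x1c,0x1f,0x0c] = 08 82 12 08

#0 dst[0x1a+4] := {0x03,0xcb,0x82,0xaf}
#1 dst[0x21+2] := {0x03,0xcb}
#2 dst[0x1e+6] := {0xf9,0x12,0xf2,0x2e,0x08,0x90}
#3 dst[0x0e+4] := {0x2e,0x08,0x90,0xd6}
#4 dst[0x0b+2] := {0x2e,0x08}
query mem[0x22]=0x08, mem[0x1c]=0x82, mem[0x1f]=0x12, mem[0x0c]=0x08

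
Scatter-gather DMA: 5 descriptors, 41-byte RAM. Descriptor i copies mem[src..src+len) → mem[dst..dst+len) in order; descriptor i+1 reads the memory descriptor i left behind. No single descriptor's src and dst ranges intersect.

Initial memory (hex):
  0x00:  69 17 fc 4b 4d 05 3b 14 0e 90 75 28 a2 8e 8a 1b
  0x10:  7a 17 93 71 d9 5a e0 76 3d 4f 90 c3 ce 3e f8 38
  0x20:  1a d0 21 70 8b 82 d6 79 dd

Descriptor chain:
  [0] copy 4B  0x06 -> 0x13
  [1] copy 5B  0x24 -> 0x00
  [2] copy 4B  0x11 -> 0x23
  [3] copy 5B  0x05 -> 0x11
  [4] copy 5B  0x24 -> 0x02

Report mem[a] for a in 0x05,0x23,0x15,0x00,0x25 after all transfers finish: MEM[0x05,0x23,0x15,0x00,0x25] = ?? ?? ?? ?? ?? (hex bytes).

MEM[0x05,0x23,0x15,0x00,0x25] = 79 17 90 8b 3b

[0] 0x06->0x13 len=4 : 3b 14 0e 90
[1] 0x24->0x00 len=5 : 8b 82 d6 79 dd
[2] 0x11->0x23 len=4 : 17 93 3b 14
[3] 0x05->0x11 len=5 : 05 3b 14 0e 90
[4] 0x24->0x02 len=5 : 93 3b 14 79 dd
query mem[0x05]=0x79, mem[0x23]=0x17, mem[0x15]=0x90, mem[0x00]=0x8b, mem[0x25]=0x3b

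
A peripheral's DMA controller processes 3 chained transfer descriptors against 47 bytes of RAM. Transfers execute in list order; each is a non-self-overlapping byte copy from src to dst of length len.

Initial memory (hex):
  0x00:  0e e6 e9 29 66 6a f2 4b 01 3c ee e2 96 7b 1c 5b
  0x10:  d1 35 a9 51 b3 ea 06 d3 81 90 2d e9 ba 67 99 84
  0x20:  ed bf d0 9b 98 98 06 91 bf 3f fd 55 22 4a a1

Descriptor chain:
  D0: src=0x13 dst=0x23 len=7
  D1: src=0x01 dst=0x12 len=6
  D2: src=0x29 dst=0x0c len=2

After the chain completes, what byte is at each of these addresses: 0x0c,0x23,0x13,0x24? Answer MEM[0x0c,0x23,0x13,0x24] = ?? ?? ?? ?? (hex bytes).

  after D0: wrote 7B at 0x23 = 51b3ea06d38190
  after D1: wrote 6B at 0x12 = e6e929666af2
  after D2: wrote 2B at 0x0c = 90fd
query mem[0x0c]=0x90, mem[0x23]=0x51, mem[0x13]=0xe9, mem[0x24]=0xb3

MEM[0x0c,0x23,0x13,0x24] = 90 51 e9 b3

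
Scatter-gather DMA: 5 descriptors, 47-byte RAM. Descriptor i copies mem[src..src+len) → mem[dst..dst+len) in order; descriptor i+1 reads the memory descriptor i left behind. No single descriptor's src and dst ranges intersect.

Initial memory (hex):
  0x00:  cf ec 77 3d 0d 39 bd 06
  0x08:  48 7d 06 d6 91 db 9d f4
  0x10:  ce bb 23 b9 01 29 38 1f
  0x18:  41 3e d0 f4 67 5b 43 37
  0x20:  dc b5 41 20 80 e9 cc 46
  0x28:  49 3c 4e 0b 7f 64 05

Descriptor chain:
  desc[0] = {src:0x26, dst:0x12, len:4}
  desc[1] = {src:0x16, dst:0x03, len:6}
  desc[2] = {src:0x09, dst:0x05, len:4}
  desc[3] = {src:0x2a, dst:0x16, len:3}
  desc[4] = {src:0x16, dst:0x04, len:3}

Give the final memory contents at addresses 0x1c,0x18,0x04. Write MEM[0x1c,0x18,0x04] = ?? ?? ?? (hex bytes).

#0 dst[0x12+4] := {0xcc,0x46,0x49,0x3c}
#1 dst[0x03+6] := {0x38,0x1f,0x41,0x3e,0xd0,0xf4}
#2 dst[0x05+4] := {0x7d,0x06,0xd6,0x91}
#3 dst[0x16+3] := {0x4e,0x0b,0x7f}
#4 dst[0x04+3] := {0x4e,0x0b,0x7f}
query mem[0x1c]=0x67, mem[0x18]=0x7f, mem[0x04]=0x4e

MEM[0x1c,0x18,0x04] = 67 7f 4e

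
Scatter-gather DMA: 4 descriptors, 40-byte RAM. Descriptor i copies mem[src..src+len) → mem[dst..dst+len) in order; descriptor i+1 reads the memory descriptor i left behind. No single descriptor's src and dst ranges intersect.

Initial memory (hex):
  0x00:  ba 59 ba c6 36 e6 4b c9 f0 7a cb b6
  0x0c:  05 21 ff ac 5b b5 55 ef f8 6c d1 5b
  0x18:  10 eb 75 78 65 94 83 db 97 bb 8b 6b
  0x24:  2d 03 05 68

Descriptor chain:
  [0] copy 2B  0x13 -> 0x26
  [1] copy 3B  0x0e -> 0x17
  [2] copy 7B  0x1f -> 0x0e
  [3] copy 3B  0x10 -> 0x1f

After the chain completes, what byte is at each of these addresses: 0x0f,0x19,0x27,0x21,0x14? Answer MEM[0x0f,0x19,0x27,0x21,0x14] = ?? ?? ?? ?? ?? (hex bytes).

  after D0: wrote 2B at 0x26 = eff8
  after D1: wrote 3B at 0x17 = ffac5b
  after D2: wrote 7B at 0x0e = db97bb8b6b2d03
  after D3: wrote 3B at 0x1f = bb8b6b
query mem[0x0f]=0x97, mem[0x19]=0x5b, mem[0x27]=0xf8, mem[0x21]=0x6b, mem[0x14]=0x03

MEM[0x0f,0x19,0x27,0x21,0x14] = 97 5b f8 6b 03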